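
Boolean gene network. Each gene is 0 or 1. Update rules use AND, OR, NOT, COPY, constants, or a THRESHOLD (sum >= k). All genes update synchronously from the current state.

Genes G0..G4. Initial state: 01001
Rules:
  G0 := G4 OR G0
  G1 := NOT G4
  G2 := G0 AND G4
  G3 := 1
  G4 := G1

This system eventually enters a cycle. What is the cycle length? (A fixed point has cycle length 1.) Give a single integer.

Answer: 4

Derivation:
Step 0: 01001
Step 1: G0=G4|G0=1|0=1 G1=NOT G4=NOT 1=0 G2=G0&G4=0&1=0 G3=1(const) G4=G1=1 -> 10011
Step 2: G0=G4|G0=1|1=1 G1=NOT G4=NOT 1=0 G2=G0&G4=1&1=1 G3=1(const) G4=G1=0 -> 10110
Step 3: G0=G4|G0=0|1=1 G1=NOT G4=NOT 0=1 G2=G0&G4=1&0=0 G3=1(const) G4=G1=0 -> 11010
Step 4: G0=G4|G0=0|1=1 G1=NOT G4=NOT 0=1 G2=G0&G4=1&0=0 G3=1(const) G4=G1=1 -> 11011
Step 5: G0=G4|G0=1|1=1 G1=NOT G4=NOT 1=0 G2=G0&G4=1&1=1 G3=1(const) G4=G1=1 -> 10111
Step 6: G0=G4|G0=1|1=1 G1=NOT G4=NOT 1=0 G2=G0&G4=1&1=1 G3=1(const) G4=G1=0 -> 10110
State from step 6 equals state from step 2 -> cycle length 4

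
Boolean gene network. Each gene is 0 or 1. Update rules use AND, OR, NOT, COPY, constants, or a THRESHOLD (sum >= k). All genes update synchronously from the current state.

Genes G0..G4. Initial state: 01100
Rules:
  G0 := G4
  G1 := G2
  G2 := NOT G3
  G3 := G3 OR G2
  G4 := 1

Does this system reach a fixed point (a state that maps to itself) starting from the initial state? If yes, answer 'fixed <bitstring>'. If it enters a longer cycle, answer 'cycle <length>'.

Answer: fixed 10011

Derivation:
Step 0: 01100
Step 1: G0=G4=0 G1=G2=1 G2=NOT G3=NOT 0=1 G3=G3|G2=0|1=1 G4=1(const) -> 01111
Step 2: G0=G4=1 G1=G2=1 G2=NOT G3=NOT 1=0 G3=G3|G2=1|1=1 G4=1(const) -> 11011
Step 3: G0=G4=1 G1=G2=0 G2=NOT G3=NOT 1=0 G3=G3|G2=1|0=1 G4=1(const) -> 10011
Step 4: G0=G4=1 G1=G2=0 G2=NOT G3=NOT 1=0 G3=G3|G2=1|0=1 G4=1(const) -> 10011
Fixed point reached at step 3: 10011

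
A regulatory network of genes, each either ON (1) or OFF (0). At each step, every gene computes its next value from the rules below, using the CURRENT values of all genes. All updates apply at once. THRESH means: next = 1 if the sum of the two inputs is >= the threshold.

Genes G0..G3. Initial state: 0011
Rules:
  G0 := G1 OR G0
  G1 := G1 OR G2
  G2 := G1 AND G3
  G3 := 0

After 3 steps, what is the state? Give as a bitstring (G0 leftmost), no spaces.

Step 1: G0=G1|G0=0|0=0 G1=G1|G2=0|1=1 G2=G1&G3=0&1=0 G3=0(const) -> 0100
Step 2: G0=G1|G0=1|0=1 G1=G1|G2=1|0=1 G2=G1&G3=1&0=0 G3=0(const) -> 1100
Step 3: G0=G1|G0=1|1=1 G1=G1|G2=1|0=1 G2=G1&G3=1&0=0 G3=0(const) -> 1100

1100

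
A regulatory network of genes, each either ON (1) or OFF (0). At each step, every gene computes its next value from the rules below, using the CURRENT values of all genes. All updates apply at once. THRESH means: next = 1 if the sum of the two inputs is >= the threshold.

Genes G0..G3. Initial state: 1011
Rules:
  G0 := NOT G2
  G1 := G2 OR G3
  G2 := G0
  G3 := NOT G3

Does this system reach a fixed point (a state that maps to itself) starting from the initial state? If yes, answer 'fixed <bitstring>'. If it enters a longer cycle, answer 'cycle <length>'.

Answer: cycle 4

Derivation:
Step 0: 1011
Step 1: G0=NOT G2=NOT 1=0 G1=G2|G3=1|1=1 G2=G0=1 G3=NOT G3=NOT 1=0 -> 0110
Step 2: G0=NOT G2=NOT 1=0 G1=G2|G3=1|0=1 G2=G0=0 G3=NOT G3=NOT 0=1 -> 0101
Step 3: G0=NOT G2=NOT 0=1 G1=G2|G3=0|1=1 G2=G0=0 G3=NOT G3=NOT 1=0 -> 1100
Step 4: G0=NOT G2=NOT 0=1 G1=G2|G3=0|0=0 G2=G0=1 G3=NOT G3=NOT 0=1 -> 1011
Cycle of length 4 starting at step 0 -> no fixed point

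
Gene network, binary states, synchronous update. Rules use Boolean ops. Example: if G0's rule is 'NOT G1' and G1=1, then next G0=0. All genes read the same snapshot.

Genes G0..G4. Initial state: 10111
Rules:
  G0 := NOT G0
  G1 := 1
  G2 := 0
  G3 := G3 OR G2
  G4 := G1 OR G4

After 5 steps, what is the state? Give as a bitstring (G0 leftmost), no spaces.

Step 1: G0=NOT G0=NOT 1=0 G1=1(const) G2=0(const) G3=G3|G2=1|1=1 G4=G1|G4=0|1=1 -> 01011
Step 2: G0=NOT G0=NOT 0=1 G1=1(const) G2=0(const) G3=G3|G2=1|0=1 G4=G1|G4=1|1=1 -> 11011
Step 3: G0=NOT G0=NOT 1=0 G1=1(const) G2=0(const) G3=G3|G2=1|0=1 G4=G1|G4=1|1=1 -> 01011
Step 4: G0=NOT G0=NOT 0=1 G1=1(const) G2=0(const) G3=G3|G2=1|0=1 G4=G1|G4=1|1=1 -> 11011
Step 5: G0=NOT G0=NOT 1=0 G1=1(const) G2=0(const) G3=G3|G2=1|0=1 G4=G1|G4=1|1=1 -> 01011

01011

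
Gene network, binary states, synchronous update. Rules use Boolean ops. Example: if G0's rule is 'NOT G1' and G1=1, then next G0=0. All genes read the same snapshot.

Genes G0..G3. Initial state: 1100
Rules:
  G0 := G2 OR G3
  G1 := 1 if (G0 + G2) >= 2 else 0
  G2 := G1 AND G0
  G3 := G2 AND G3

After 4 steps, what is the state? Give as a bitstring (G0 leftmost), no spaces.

Step 1: G0=G2|G3=0|0=0 G1=(1+0>=2)=0 G2=G1&G0=1&1=1 G3=G2&G3=0&0=0 -> 0010
Step 2: G0=G2|G3=1|0=1 G1=(0+1>=2)=0 G2=G1&G0=0&0=0 G3=G2&G3=1&0=0 -> 1000
Step 3: G0=G2|G3=0|0=0 G1=(1+0>=2)=0 G2=G1&G0=0&1=0 G3=G2&G3=0&0=0 -> 0000
Step 4: G0=G2|G3=0|0=0 G1=(0+0>=2)=0 G2=G1&G0=0&0=0 G3=G2&G3=0&0=0 -> 0000

0000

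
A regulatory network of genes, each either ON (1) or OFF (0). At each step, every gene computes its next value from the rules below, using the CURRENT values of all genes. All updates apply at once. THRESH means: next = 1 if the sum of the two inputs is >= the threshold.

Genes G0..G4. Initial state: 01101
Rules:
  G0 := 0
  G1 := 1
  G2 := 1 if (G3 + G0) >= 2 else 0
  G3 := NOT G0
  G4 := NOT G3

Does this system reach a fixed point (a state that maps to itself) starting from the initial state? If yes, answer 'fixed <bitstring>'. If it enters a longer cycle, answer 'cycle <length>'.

Answer: fixed 01010

Derivation:
Step 0: 01101
Step 1: G0=0(const) G1=1(const) G2=(0+0>=2)=0 G3=NOT G0=NOT 0=1 G4=NOT G3=NOT 0=1 -> 01011
Step 2: G0=0(const) G1=1(const) G2=(1+0>=2)=0 G3=NOT G0=NOT 0=1 G4=NOT G3=NOT 1=0 -> 01010
Step 3: G0=0(const) G1=1(const) G2=(1+0>=2)=0 G3=NOT G0=NOT 0=1 G4=NOT G3=NOT 1=0 -> 01010
Fixed point reached at step 2: 01010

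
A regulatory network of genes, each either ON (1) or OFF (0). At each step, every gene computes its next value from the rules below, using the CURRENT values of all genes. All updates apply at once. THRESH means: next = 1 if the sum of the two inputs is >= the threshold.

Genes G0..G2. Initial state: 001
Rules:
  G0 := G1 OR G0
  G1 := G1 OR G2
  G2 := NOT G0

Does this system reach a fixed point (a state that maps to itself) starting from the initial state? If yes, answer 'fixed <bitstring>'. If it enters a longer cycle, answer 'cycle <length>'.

Answer: fixed 110

Derivation:
Step 0: 001
Step 1: G0=G1|G0=0|0=0 G1=G1|G2=0|1=1 G2=NOT G0=NOT 0=1 -> 011
Step 2: G0=G1|G0=1|0=1 G1=G1|G2=1|1=1 G2=NOT G0=NOT 0=1 -> 111
Step 3: G0=G1|G0=1|1=1 G1=G1|G2=1|1=1 G2=NOT G0=NOT 1=0 -> 110
Step 4: G0=G1|G0=1|1=1 G1=G1|G2=1|0=1 G2=NOT G0=NOT 1=0 -> 110
Fixed point reached at step 3: 110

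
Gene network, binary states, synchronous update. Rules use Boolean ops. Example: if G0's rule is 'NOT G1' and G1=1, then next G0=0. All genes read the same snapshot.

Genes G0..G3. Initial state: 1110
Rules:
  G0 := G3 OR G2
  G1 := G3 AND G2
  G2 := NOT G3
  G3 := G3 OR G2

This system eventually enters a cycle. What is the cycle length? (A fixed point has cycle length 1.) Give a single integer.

Step 0: 1110
Step 1: G0=G3|G2=0|1=1 G1=G3&G2=0&1=0 G2=NOT G3=NOT 0=1 G3=G3|G2=0|1=1 -> 1011
Step 2: G0=G3|G2=1|1=1 G1=G3&G2=1&1=1 G2=NOT G3=NOT 1=0 G3=G3|G2=1|1=1 -> 1101
Step 3: G0=G3|G2=1|0=1 G1=G3&G2=1&0=0 G2=NOT G3=NOT 1=0 G3=G3|G2=1|0=1 -> 1001
Step 4: G0=G3|G2=1|0=1 G1=G3&G2=1&0=0 G2=NOT G3=NOT 1=0 G3=G3|G2=1|0=1 -> 1001
State from step 4 equals state from step 3 -> cycle length 1

Answer: 1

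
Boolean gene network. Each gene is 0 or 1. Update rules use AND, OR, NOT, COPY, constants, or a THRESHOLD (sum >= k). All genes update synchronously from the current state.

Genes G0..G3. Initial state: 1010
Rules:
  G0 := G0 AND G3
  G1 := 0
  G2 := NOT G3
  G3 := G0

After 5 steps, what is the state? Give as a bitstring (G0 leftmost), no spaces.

Step 1: G0=G0&G3=1&0=0 G1=0(const) G2=NOT G3=NOT 0=1 G3=G0=1 -> 0011
Step 2: G0=G0&G3=0&1=0 G1=0(const) G2=NOT G3=NOT 1=0 G3=G0=0 -> 0000
Step 3: G0=G0&G3=0&0=0 G1=0(const) G2=NOT G3=NOT 0=1 G3=G0=0 -> 0010
Step 4: G0=G0&G3=0&0=0 G1=0(const) G2=NOT G3=NOT 0=1 G3=G0=0 -> 0010
Step 5: G0=G0&G3=0&0=0 G1=0(const) G2=NOT G3=NOT 0=1 G3=G0=0 -> 0010

0010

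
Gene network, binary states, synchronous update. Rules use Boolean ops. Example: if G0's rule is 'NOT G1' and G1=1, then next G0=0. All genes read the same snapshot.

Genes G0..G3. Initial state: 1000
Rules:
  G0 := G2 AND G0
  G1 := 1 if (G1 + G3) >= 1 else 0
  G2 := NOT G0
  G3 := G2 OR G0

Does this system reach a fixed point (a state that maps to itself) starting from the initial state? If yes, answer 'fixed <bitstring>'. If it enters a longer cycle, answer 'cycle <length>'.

Step 0: 1000
Step 1: G0=G2&G0=0&1=0 G1=(0+0>=1)=0 G2=NOT G0=NOT 1=0 G3=G2|G0=0|1=1 -> 0001
Step 2: G0=G2&G0=0&0=0 G1=(0+1>=1)=1 G2=NOT G0=NOT 0=1 G3=G2|G0=0|0=0 -> 0110
Step 3: G0=G2&G0=1&0=0 G1=(1+0>=1)=1 G2=NOT G0=NOT 0=1 G3=G2|G0=1|0=1 -> 0111
Step 4: G0=G2&G0=1&0=0 G1=(1+1>=1)=1 G2=NOT G0=NOT 0=1 G3=G2|G0=1|0=1 -> 0111
Fixed point reached at step 3: 0111

Answer: fixed 0111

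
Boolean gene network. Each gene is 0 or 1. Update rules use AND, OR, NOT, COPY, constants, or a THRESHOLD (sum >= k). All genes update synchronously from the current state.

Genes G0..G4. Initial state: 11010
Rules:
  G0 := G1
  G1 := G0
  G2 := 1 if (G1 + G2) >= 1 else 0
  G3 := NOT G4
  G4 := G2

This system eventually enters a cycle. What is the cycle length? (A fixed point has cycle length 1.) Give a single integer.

Answer: 1

Derivation:
Step 0: 11010
Step 1: G0=G1=1 G1=G0=1 G2=(1+0>=1)=1 G3=NOT G4=NOT 0=1 G4=G2=0 -> 11110
Step 2: G0=G1=1 G1=G0=1 G2=(1+1>=1)=1 G3=NOT G4=NOT 0=1 G4=G2=1 -> 11111
Step 3: G0=G1=1 G1=G0=1 G2=(1+1>=1)=1 G3=NOT G4=NOT 1=0 G4=G2=1 -> 11101
Step 4: G0=G1=1 G1=G0=1 G2=(1+1>=1)=1 G3=NOT G4=NOT 1=0 G4=G2=1 -> 11101
State from step 4 equals state from step 3 -> cycle length 1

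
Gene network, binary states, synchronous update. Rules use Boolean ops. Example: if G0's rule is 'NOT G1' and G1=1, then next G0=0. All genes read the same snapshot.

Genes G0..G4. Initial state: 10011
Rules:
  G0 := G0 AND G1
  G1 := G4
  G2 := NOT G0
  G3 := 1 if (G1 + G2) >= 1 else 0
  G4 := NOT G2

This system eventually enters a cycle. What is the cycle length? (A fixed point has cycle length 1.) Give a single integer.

Answer: 1

Derivation:
Step 0: 10011
Step 1: G0=G0&G1=1&0=0 G1=G4=1 G2=NOT G0=NOT 1=0 G3=(0+0>=1)=0 G4=NOT G2=NOT 0=1 -> 01001
Step 2: G0=G0&G1=0&1=0 G1=G4=1 G2=NOT G0=NOT 0=1 G3=(1+0>=1)=1 G4=NOT G2=NOT 0=1 -> 01111
Step 3: G0=G0&G1=0&1=0 G1=G4=1 G2=NOT G0=NOT 0=1 G3=(1+1>=1)=1 G4=NOT G2=NOT 1=0 -> 01110
Step 4: G0=G0&G1=0&1=0 G1=G4=0 G2=NOT G0=NOT 0=1 G3=(1+1>=1)=1 G4=NOT G2=NOT 1=0 -> 00110
Step 5: G0=G0&G1=0&0=0 G1=G4=0 G2=NOT G0=NOT 0=1 G3=(0+1>=1)=1 G4=NOT G2=NOT 1=0 -> 00110
State from step 5 equals state from step 4 -> cycle length 1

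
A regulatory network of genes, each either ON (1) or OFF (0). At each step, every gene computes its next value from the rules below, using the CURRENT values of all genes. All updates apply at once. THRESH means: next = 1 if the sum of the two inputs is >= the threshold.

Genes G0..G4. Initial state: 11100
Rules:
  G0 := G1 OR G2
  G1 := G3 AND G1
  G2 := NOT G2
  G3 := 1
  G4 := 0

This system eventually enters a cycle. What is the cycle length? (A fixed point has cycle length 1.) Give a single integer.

Answer: 2

Derivation:
Step 0: 11100
Step 1: G0=G1|G2=1|1=1 G1=G3&G1=0&1=0 G2=NOT G2=NOT 1=0 G3=1(const) G4=0(const) -> 10010
Step 2: G0=G1|G2=0|0=0 G1=G3&G1=1&0=0 G2=NOT G2=NOT 0=1 G3=1(const) G4=0(const) -> 00110
Step 3: G0=G1|G2=0|1=1 G1=G3&G1=1&0=0 G2=NOT G2=NOT 1=0 G3=1(const) G4=0(const) -> 10010
State from step 3 equals state from step 1 -> cycle length 2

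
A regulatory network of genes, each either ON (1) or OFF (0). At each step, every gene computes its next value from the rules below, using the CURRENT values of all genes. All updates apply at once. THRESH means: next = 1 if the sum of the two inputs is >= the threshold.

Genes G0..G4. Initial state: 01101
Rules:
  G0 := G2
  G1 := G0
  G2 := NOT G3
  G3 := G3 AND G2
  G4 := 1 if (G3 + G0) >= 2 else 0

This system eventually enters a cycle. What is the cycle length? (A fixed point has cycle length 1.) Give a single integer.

Answer: 1

Derivation:
Step 0: 01101
Step 1: G0=G2=1 G1=G0=0 G2=NOT G3=NOT 0=1 G3=G3&G2=0&1=0 G4=(0+0>=2)=0 -> 10100
Step 2: G0=G2=1 G1=G0=1 G2=NOT G3=NOT 0=1 G3=G3&G2=0&1=0 G4=(0+1>=2)=0 -> 11100
Step 3: G0=G2=1 G1=G0=1 G2=NOT G3=NOT 0=1 G3=G3&G2=0&1=0 G4=(0+1>=2)=0 -> 11100
State from step 3 equals state from step 2 -> cycle length 1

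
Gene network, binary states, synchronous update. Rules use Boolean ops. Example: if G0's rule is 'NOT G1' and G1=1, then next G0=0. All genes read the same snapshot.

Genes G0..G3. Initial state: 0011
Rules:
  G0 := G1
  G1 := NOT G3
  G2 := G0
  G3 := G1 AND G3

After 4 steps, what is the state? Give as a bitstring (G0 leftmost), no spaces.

Step 1: G0=G1=0 G1=NOT G3=NOT 1=0 G2=G0=0 G3=G1&G3=0&1=0 -> 0000
Step 2: G0=G1=0 G1=NOT G3=NOT 0=1 G2=G0=0 G3=G1&G3=0&0=0 -> 0100
Step 3: G0=G1=1 G1=NOT G3=NOT 0=1 G2=G0=0 G3=G1&G3=1&0=0 -> 1100
Step 4: G0=G1=1 G1=NOT G3=NOT 0=1 G2=G0=1 G3=G1&G3=1&0=0 -> 1110

1110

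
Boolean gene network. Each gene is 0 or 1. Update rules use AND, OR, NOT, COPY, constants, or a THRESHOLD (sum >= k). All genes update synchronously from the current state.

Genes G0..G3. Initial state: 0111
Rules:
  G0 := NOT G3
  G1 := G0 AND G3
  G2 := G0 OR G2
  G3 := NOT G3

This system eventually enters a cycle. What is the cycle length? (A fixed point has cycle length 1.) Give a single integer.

Step 0: 0111
Step 1: G0=NOT G3=NOT 1=0 G1=G0&G3=0&1=0 G2=G0|G2=0|1=1 G3=NOT G3=NOT 1=0 -> 0010
Step 2: G0=NOT G3=NOT 0=1 G1=G0&G3=0&0=0 G2=G0|G2=0|1=1 G3=NOT G3=NOT 0=1 -> 1011
Step 3: G0=NOT G3=NOT 1=0 G1=G0&G3=1&1=1 G2=G0|G2=1|1=1 G3=NOT G3=NOT 1=0 -> 0110
Step 4: G0=NOT G3=NOT 0=1 G1=G0&G3=0&0=0 G2=G0|G2=0|1=1 G3=NOT G3=NOT 0=1 -> 1011
State from step 4 equals state from step 2 -> cycle length 2

Answer: 2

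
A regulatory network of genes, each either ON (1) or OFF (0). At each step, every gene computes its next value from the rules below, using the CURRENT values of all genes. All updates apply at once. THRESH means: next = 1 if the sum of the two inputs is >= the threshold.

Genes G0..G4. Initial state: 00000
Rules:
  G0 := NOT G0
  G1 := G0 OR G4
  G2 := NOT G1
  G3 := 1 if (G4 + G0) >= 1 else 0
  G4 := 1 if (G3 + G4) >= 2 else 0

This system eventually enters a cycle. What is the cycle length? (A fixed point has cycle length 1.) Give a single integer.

Answer: 2

Derivation:
Step 0: 00000
Step 1: G0=NOT G0=NOT 0=1 G1=G0|G4=0|0=0 G2=NOT G1=NOT 0=1 G3=(0+0>=1)=0 G4=(0+0>=2)=0 -> 10100
Step 2: G0=NOT G0=NOT 1=0 G1=G0|G4=1|0=1 G2=NOT G1=NOT 0=1 G3=(0+1>=1)=1 G4=(0+0>=2)=0 -> 01110
Step 3: G0=NOT G0=NOT 0=1 G1=G0|G4=0|0=0 G2=NOT G1=NOT 1=0 G3=(0+0>=1)=0 G4=(1+0>=2)=0 -> 10000
Step 4: G0=NOT G0=NOT 1=0 G1=G0|G4=1|0=1 G2=NOT G1=NOT 0=1 G3=(0+1>=1)=1 G4=(0+0>=2)=0 -> 01110
State from step 4 equals state from step 2 -> cycle length 2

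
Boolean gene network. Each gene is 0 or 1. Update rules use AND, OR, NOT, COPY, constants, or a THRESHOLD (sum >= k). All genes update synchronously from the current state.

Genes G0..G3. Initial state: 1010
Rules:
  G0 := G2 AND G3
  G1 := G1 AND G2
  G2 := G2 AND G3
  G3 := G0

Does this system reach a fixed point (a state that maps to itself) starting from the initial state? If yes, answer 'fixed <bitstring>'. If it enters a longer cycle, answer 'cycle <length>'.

Step 0: 1010
Step 1: G0=G2&G3=1&0=0 G1=G1&G2=0&1=0 G2=G2&G3=1&0=0 G3=G0=1 -> 0001
Step 2: G0=G2&G3=0&1=0 G1=G1&G2=0&0=0 G2=G2&G3=0&1=0 G3=G0=0 -> 0000
Step 3: G0=G2&G3=0&0=0 G1=G1&G2=0&0=0 G2=G2&G3=0&0=0 G3=G0=0 -> 0000
Fixed point reached at step 2: 0000

Answer: fixed 0000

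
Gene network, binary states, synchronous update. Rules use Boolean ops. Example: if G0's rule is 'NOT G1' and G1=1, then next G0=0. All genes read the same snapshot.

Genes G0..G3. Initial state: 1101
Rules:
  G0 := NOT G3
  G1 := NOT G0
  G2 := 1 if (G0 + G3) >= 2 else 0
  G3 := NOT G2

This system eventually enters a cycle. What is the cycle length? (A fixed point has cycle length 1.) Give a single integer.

Answer: 3

Derivation:
Step 0: 1101
Step 1: G0=NOT G3=NOT 1=0 G1=NOT G0=NOT 1=0 G2=(1+1>=2)=1 G3=NOT G2=NOT 0=1 -> 0011
Step 2: G0=NOT G3=NOT 1=0 G1=NOT G0=NOT 0=1 G2=(0+1>=2)=0 G3=NOT G2=NOT 1=0 -> 0100
Step 3: G0=NOT G3=NOT 0=1 G1=NOT G0=NOT 0=1 G2=(0+0>=2)=0 G3=NOT G2=NOT 0=1 -> 1101
State from step 3 equals state from step 0 -> cycle length 3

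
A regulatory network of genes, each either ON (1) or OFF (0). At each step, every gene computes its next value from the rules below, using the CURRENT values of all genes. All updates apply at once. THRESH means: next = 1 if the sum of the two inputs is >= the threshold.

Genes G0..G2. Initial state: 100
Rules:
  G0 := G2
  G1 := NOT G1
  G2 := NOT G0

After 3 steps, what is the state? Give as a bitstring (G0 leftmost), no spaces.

Step 1: G0=G2=0 G1=NOT G1=NOT 0=1 G2=NOT G0=NOT 1=0 -> 010
Step 2: G0=G2=0 G1=NOT G1=NOT 1=0 G2=NOT G0=NOT 0=1 -> 001
Step 3: G0=G2=1 G1=NOT G1=NOT 0=1 G2=NOT G0=NOT 0=1 -> 111

111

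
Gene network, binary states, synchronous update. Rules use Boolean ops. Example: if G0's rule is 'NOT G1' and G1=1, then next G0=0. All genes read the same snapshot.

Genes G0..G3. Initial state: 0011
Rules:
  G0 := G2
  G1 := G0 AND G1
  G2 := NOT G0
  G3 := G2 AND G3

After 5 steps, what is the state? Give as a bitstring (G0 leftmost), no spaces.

Step 1: G0=G2=1 G1=G0&G1=0&0=0 G2=NOT G0=NOT 0=1 G3=G2&G3=1&1=1 -> 1011
Step 2: G0=G2=1 G1=G0&G1=1&0=0 G2=NOT G0=NOT 1=0 G3=G2&G3=1&1=1 -> 1001
Step 3: G0=G2=0 G1=G0&G1=1&0=0 G2=NOT G0=NOT 1=0 G3=G2&G3=0&1=0 -> 0000
Step 4: G0=G2=0 G1=G0&G1=0&0=0 G2=NOT G0=NOT 0=1 G3=G2&G3=0&0=0 -> 0010
Step 5: G0=G2=1 G1=G0&G1=0&0=0 G2=NOT G0=NOT 0=1 G3=G2&G3=1&0=0 -> 1010

1010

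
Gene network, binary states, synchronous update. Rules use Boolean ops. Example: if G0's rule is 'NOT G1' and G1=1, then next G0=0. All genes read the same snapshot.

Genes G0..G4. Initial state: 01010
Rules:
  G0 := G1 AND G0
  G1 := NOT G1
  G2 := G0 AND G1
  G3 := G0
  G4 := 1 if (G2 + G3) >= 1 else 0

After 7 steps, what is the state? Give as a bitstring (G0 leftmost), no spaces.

Step 1: G0=G1&G0=1&0=0 G1=NOT G1=NOT 1=0 G2=G0&G1=0&1=0 G3=G0=0 G4=(0+1>=1)=1 -> 00001
Step 2: G0=G1&G0=0&0=0 G1=NOT G1=NOT 0=1 G2=G0&G1=0&0=0 G3=G0=0 G4=(0+0>=1)=0 -> 01000
Step 3: G0=G1&G0=1&0=0 G1=NOT G1=NOT 1=0 G2=G0&G1=0&1=0 G3=G0=0 G4=(0+0>=1)=0 -> 00000
Step 4: G0=G1&G0=0&0=0 G1=NOT G1=NOT 0=1 G2=G0&G1=0&0=0 G3=G0=0 G4=(0+0>=1)=0 -> 01000
Step 5: G0=G1&G0=1&0=0 G1=NOT G1=NOT 1=0 G2=G0&G1=0&1=0 G3=G0=0 G4=(0+0>=1)=0 -> 00000
Step 6: G0=G1&G0=0&0=0 G1=NOT G1=NOT 0=1 G2=G0&G1=0&0=0 G3=G0=0 G4=(0+0>=1)=0 -> 01000
Step 7: G0=G1&G0=1&0=0 G1=NOT G1=NOT 1=0 G2=G0&G1=0&1=0 G3=G0=0 G4=(0+0>=1)=0 -> 00000

00000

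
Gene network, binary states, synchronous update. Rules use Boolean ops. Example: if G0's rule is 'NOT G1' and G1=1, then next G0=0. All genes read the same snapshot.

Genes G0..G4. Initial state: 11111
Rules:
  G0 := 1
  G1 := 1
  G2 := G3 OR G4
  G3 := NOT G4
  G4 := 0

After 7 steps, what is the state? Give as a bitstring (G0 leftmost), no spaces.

Step 1: G0=1(const) G1=1(const) G2=G3|G4=1|1=1 G3=NOT G4=NOT 1=0 G4=0(const) -> 11100
Step 2: G0=1(const) G1=1(const) G2=G3|G4=0|0=0 G3=NOT G4=NOT 0=1 G4=0(const) -> 11010
Step 3: G0=1(const) G1=1(const) G2=G3|G4=1|0=1 G3=NOT G4=NOT 0=1 G4=0(const) -> 11110
Step 4: G0=1(const) G1=1(const) G2=G3|G4=1|0=1 G3=NOT G4=NOT 0=1 G4=0(const) -> 11110
Step 5: G0=1(const) G1=1(const) G2=G3|G4=1|0=1 G3=NOT G4=NOT 0=1 G4=0(const) -> 11110
Step 6: G0=1(const) G1=1(const) G2=G3|G4=1|0=1 G3=NOT G4=NOT 0=1 G4=0(const) -> 11110
Step 7: G0=1(const) G1=1(const) G2=G3|G4=1|0=1 G3=NOT G4=NOT 0=1 G4=0(const) -> 11110

11110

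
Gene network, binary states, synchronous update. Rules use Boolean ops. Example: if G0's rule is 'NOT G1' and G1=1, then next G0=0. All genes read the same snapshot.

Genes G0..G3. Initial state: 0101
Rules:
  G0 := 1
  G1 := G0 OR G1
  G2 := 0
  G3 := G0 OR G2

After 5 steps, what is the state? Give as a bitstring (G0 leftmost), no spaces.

Step 1: G0=1(const) G1=G0|G1=0|1=1 G2=0(const) G3=G0|G2=0|0=0 -> 1100
Step 2: G0=1(const) G1=G0|G1=1|1=1 G2=0(const) G3=G0|G2=1|0=1 -> 1101
Step 3: G0=1(const) G1=G0|G1=1|1=1 G2=0(const) G3=G0|G2=1|0=1 -> 1101
Step 4: G0=1(const) G1=G0|G1=1|1=1 G2=0(const) G3=G0|G2=1|0=1 -> 1101
Step 5: G0=1(const) G1=G0|G1=1|1=1 G2=0(const) G3=G0|G2=1|0=1 -> 1101

1101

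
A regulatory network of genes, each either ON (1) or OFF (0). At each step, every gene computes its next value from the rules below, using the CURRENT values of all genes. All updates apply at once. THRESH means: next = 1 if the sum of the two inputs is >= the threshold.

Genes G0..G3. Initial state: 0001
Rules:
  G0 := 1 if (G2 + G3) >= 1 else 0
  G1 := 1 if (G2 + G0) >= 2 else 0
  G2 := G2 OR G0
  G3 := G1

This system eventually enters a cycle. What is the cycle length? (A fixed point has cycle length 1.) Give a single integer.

Step 0: 0001
Step 1: G0=(0+1>=1)=1 G1=(0+0>=2)=0 G2=G2|G0=0|0=0 G3=G1=0 -> 1000
Step 2: G0=(0+0>=1)=0 G1=(0+1>=2)=0 G2=G2|G0=0|1=1 G3=G1=0 -> 0010
Step 3: G0=(1+0>=1)=1 G1=(1+0>=2)=0 G2=G2|G0=1|0=1 G3=G1=0 -> 1010
Step 4: G0=(1+0>=1)=1 G1=(1+1>=2)=1 G2=G2|G0=1|1=1 G3=G1=0 -> 1110
Step 5: G0=(1+0>=1)=1 G1=(1+1>=2)=1 G2=G2|G0=1|1=1 G3=G1=1 -> 1111
Step 6: G0=(1+1>=1)=1 G1=(1+1>=2)=1 G2=G2|G0=1|1=1 G3=G1=1 -> 1111
State from step 6 equals state from step 5 -> cycle length 1

Answer: 1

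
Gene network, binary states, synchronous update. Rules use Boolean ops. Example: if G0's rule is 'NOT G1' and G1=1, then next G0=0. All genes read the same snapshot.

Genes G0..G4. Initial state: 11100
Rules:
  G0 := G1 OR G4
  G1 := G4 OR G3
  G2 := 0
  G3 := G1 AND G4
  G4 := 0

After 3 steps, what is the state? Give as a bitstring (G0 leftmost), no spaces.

Step 1: G0=G1|G4=1|0=1 G1=G4|G3=0|0=0 G2=0(const) G3=G1&G4=1&0=0 G4=0(const) -> 10000
Step 2: G0=G1|G4=0|0=0 G1=G4|G3=0|0=0 G2=0(const) G3=G1&G4=0&0=0 G4=0(const) -> 00000
Step 3: G0=G1|G4=0|0=0 G1=G4|G3=0|0=0 G2=0(const) G3=G1&G4=0&0=0 G4=0(const) -> 00000

00000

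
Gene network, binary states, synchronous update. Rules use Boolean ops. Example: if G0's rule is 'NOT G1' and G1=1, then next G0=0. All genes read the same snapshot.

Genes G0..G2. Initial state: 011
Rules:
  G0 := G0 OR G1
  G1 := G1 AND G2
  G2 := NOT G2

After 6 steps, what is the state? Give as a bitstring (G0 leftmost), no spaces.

Step 1: G0=G0|G1=0|1=1 G1=G1&G2=1&1=1 G2=NOT G2=NOT 1=0 -> 110
Step 2: G0=G0|G1=1|1=1 G1=G1&G2=1&0=0 G2=NOT G2=NOT 0=1 -> 101
Step 3: G0=G0|G1=1|0=1 G1=G1&G2=0&1=0 G2=NOT G2=NOT 1=0 -> 100
Step 4: G0=G0|G1=1|0=1 G1=G1&G2=0&0=0 G2=NOT G2=NOT 0=1 -> 101
Step 5: G0=G0|G1=1|0=1 G1=G1&G2=0&1=0 G2=NOT G2=NOT 1=0 -> 100
Step 6: G0=G0|G1=1|0=1 G1=G1&G2=0&0=0 G2=NOT G2=NOT 0=1 -> 101

101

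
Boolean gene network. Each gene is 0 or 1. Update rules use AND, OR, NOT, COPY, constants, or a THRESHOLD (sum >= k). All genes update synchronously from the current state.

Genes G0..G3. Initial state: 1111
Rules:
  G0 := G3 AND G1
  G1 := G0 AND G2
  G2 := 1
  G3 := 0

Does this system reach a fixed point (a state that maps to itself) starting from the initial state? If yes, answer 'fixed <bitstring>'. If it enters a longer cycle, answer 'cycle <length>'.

Step 0: 1111
Step 1: G0=G3&G1=1&1=1 G1=G0&G2=1&1=1 G2=1(const) G3=0(const) -> 1110
Step 2: G0=G3&G1=0&1=0 G1=G0&G2=1&1=1 G2=1(const) G3=0(const) -> 0110
Step 3: G0=G3&G1=0&1=0 G1=G0&G2=0&1=0 G2=1(const) G3=0(const) -> 0010
Step 4: G0=G3&G1=0&0=0 G1=G0&G2=0&1=0 G2=1(const) G3=0(const) -> 0010
Fixed point reached at step 3: 0010

Answer: fixed 0010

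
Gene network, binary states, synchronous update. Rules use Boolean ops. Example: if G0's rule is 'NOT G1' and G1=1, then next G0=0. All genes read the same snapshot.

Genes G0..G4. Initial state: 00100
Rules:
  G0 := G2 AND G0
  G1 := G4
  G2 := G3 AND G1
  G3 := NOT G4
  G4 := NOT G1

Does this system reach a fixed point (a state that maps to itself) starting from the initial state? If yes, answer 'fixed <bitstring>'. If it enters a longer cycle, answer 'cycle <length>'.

Answer: cycle 4

Derivation:
Step 0: 00100
Step 1: G0=G2&G0=1&0=0 G1=G4=0 G2=G3&G1=0&0=0 G3=NOT G4=NOT 0=1 G4=NOT G1=NOT 0=1 -> 00011
Step 2: G0=G2&G0=0&0=0 G1=G4=1 G2=G3&G1=1&0=0 G3=NOT G4=NOT 1=0 G4=NOT G1=NOT 0=1 -> 01001
Step 3: G0=G2&G0=0&0=0 G1=G4=1 G2=G3&G1=0&1=0 G3=NOT G4=NOT 1=0 G4=NOT G1=NOT 1=0 -> 01000
Step 4: G0=G2&G0=0&0=0 G1=G4=0 G2=G3&G1=0&1=0 G3=NOT G4=NOT 0=1 G4=NOT G1=NOT 1=0 -> 00010
Step 5: G0=G2&G0=0&0=0 G1=G4=0 G2=G3&G1=1&0=0 G3=NOT G4=NOT 0=1 G4=NOT G1=NOT 0=1 -> 00011
Cycle of length 4 starting at step 1 -> no fixed point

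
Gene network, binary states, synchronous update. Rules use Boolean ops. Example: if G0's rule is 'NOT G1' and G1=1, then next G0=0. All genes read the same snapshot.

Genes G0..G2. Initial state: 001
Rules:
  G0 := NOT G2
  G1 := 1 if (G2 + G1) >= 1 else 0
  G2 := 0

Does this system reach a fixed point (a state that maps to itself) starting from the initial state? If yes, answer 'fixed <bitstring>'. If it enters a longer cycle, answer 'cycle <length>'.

Step 0: 001
Step 1: G0=NOT G2=NOT 1=0 G1=(1+0>=1)=1 G2=0(const) -> 010
Step 2: G0=NOT G2=NOT 0=1 G1=(0+1>=1)=1 G2=0(const) -> 110
Step 3: G0=NOT G2=NOT 0=1 G1=(0+1>=1)=1 G2=0(const) -> 110
Fixed point reached at step 2: 110

Answer: fixed 110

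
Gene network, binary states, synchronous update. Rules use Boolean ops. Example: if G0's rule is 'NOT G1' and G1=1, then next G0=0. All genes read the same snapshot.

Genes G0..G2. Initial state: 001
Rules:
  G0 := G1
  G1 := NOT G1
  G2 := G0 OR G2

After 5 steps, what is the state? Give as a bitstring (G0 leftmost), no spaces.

Step 1: G0=G1=0 G1=NOT G1=NOT 0=1 G2=G0|G2=0|1=1 -> 011
Step 2: G0=G1=1 G1=NOT G1=NOT 1=0 G2=G0|G2=0|1=1 -> 101
Step 3: G0=G1=0 G1=NOT G1=NOT 0=1 G2=G0|G2=1|1=1 -> 011
Step 4: G0=G1=1 G1=NOT G1=NOT 1=0 G2=G0|G2=0|1=1 -> 101
Step 5: G0=G1=0 G1=NOT G1=NOT 0=1 G2=G0|G2=1|1=1 -> 011

011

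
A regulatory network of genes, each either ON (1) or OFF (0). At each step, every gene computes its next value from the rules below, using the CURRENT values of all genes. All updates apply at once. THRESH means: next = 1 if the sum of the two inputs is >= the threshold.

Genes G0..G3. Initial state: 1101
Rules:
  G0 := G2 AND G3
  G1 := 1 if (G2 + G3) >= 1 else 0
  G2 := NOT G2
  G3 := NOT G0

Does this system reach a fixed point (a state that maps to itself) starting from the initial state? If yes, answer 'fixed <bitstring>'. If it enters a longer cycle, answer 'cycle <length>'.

Step 0: 1101
Step 1: G0=G2&G3=0&1=0 G1=(0+1>=1)=1 G2=NOT G2=NOT 0=1 G3=NOT G0=NOT 1=0 -> 0110
Step 2: G0=G2&G3=1&0=0 G1=(1+0>=1)=1 G2=NOT G2=NOT 1=0 G3=NOT G0=NOT 0=1 -> 0101
Step 3: G0=G2&G3=0&1=0 G1=(0+1>=1)=1 G2=NOT G2=NOT 0=1 G3=NOT G0=NOT 0=1 -> 0111
Step 4: G0=G2&G3=1&1=1 G1=(1+1>=1)=1 G2=NOT G2=NOT 1=0 G3=NOT G0=NOT 0=1 -> 1101
Cycle of length 4 starting at step 0 -> no fixed point

Answer: cycle 4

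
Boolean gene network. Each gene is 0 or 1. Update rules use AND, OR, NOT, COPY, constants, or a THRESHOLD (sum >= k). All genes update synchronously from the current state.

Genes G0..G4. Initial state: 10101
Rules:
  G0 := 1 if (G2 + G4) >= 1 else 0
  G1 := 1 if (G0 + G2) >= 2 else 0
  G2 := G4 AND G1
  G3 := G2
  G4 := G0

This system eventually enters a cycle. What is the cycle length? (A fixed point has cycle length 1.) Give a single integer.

Answer: 2

Derivation:
Step 0: 10101
Step 1: G0=(1+1>=1)=1 G1=(1+1>=2)=1 G2=G4&G1=1&0=0 G3=G2=1 G4=G0=1 -> 11011
Step 2: G0=(0+1>=1)=1 G1=(1+0>=2)=0 G2=G4&G1=1&1=1 G3=G2=0 G4=G0=1 -> 10101
State from step 2 equals state from step 0 -> cycle length 2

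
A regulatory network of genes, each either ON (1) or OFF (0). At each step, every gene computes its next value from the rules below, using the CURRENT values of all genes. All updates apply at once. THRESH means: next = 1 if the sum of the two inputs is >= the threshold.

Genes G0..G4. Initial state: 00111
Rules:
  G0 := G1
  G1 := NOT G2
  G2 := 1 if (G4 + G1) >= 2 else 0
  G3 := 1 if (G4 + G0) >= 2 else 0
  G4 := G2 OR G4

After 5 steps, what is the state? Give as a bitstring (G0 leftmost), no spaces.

Step 1: G0=G1=0 G1=NOT G2=NOT 1=0 G2=(1+0>=2)=0 G3=(1+0>=2)=0 G4=G2|G4=1|1=1 -> 00001
Step 2: G0=G1=0 G1=NOT G2=NOT 0=1 G2=(1+0>=2)=0 G3=(1+0>=2)=0 G4=G2|G4=0|1=1 -> 01001
Step 3: G0=G1=1 G1=NOT G2=NOT 0=1 G2=(1+1>=2)=1 G3=(1+0>=2)=0 G4=G2|G4=0|1=1 -> 11101
Step 4: G0=G1=1 G1=NOT G2=NOT 1=0 G2=(1+1>=2)=1 G3=(1+1>=2)=1 G4=G2|G4=1|1=1 -> 10111
Step 5: G0=G1=0 G1=NOT G2=NOT 1=0 G2=(1+0>=2)=0 G3=(1+1>=2)=1 G4=G2|G4=1|1=1 -> 00011

00011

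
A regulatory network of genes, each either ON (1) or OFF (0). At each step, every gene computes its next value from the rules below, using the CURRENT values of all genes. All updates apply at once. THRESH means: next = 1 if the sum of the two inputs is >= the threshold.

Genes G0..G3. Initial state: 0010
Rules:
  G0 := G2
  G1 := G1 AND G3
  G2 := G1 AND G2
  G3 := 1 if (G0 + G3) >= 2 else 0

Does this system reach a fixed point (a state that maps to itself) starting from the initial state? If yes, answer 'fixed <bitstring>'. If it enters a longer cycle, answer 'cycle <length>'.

Step 0: 0010
Step 1: G0=G2=1 G1=G1&G3=0&0=0 G2=G1&G2=0&1=0 G3=(0+0>=2)=0 -> 1000
Step 2: G0=G2=0 G1=G1&G3=0&0=0 G2=G1&G2=0&0=0 G3=(1+0>=2)=0 -> 0000
Step 3: G0=G2=0 G1=G1&G3=0&0=0 G2=G1&G2=0&0=0 G3=(0+0>=2)=0 -> 0000
Fixed point reached at step 2: 0000

Answer: fixed 0000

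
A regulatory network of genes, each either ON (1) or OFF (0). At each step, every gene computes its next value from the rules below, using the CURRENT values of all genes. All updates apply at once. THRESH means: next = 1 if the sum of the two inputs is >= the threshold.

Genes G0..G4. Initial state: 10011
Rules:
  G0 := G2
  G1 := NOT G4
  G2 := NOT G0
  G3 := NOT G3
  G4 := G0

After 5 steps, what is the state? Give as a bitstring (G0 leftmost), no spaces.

Step 1: G0=G2=0 G1=NOT G4=NOT 1=0 G2=NOT G0=NOT 1=0 G3=NOT G3=NOT 1=0 G4=G0=1 -> 00001
Step 2: G0=G2=0 G1=NOT G4=NOT 1=0 G2=NOT G0=NOT 0=1 G3=NOT G3=NOT 0=1 G4=G0=0 -> 00110
Step 3: G0=G2=1 G1=NOT G4=NOT 0=1 G2=NOT G0=NOT 0=1 G3=NOT G3=NOT 1=0 G4=G0=0 -> 11100
Step 4: G0=G2=1 G1=NOT G4=NOT 0=1 G2=NOT G0=NOT 1=0 G3=NOT G3=NOT 0=1 G4=G0=1 -> 11011
Step 5: G0=G2=0 G1=NOT G4=NOT 1=0 G2=NOT G0=NOT 1=0 G3=NOT G3=NOT 1=0 G4=G0=1 -> 00001

00001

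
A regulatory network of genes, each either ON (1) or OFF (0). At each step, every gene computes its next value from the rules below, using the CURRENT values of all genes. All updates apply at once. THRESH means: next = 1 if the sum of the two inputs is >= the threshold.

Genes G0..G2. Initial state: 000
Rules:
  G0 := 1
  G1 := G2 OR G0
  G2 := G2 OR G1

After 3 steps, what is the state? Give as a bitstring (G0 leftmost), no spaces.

Step 1: G0=1(const) G1=G2|G0=0|0=0 G2=G2|G1=0|0=0 -> 100
Step 2: G0=1(const) G1=G2|G0=0|1=1 G2=G2|G1=0|0=0 -> 110
Step 3: G0=1(const) G1=G2|G0=0|1=1 G2=G2|G1=0|1=1 -> 111

111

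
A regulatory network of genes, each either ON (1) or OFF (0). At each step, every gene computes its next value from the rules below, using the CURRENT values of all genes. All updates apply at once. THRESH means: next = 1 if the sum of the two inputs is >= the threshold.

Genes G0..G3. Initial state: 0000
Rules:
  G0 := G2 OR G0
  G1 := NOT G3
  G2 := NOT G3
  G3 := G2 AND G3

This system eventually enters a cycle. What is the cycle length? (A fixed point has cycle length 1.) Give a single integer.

Step 0: 0000
Step 1: G0=G2|G0=0|0=0 G1=NOT G3=NOT 0=1 G2=NOT G3=NOT 0=1 G3=G2&G3=0&0=0 -> 0110
Step 2: G0=G2|G0=1|0=1 G1=NOT G3=NOT 0=1 G2=NOT G3=NOT 0=1 G3=G2&G3=1&0=0 -> 1110
Step 3: G0=G2|G0=1|1=1 G1=NOT G3=NOT 0=1 G2=NOT G3=NOT 0=1 G3=G2&G3=1&0=0 -> 1110
State from step 3 equals state from step 2 -> cycle length 1

Answer: 1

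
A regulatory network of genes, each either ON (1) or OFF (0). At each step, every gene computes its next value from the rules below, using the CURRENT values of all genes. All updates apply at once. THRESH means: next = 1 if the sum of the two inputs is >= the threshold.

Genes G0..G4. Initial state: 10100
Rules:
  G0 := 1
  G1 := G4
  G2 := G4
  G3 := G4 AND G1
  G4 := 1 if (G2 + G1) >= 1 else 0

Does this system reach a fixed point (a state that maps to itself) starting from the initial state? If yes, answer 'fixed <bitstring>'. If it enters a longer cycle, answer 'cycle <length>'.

Answer: cycle 2

Derivation:
Step 0: 10100
Step 1: G0=1(const) G1=G4=0 G2=G4=0 G3=G4&G1=0&0=0 G4=(1+0>=1)=1 -> 10001
Step 2: G0=1(const) G1=G4=1 G2=G4=1 G3=G4&G1=1&0=0 G4=(0+0>=1)=0 -> 11100
Step 3: G0=1(const) G1=G4=0 G2=G4=0 G3=G4&G1=0&1=0 G4=(1+1>=1)=1 -> 10001
Cycle of length 2 starting at step 1 -> no fixed point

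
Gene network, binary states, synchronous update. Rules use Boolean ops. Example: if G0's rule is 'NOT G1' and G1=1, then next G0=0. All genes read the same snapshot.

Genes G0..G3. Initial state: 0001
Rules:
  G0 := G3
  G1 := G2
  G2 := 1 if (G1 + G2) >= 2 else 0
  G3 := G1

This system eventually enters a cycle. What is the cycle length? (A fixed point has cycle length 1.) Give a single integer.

Answer: 1

Derivation:
Step 0: 0001
Step 1: G0=G3=1 G1=G2=0 G2=(0+0>=2)=0 G3=G1=0 -> 1000
Step 2: G0=G3=0 G1=G2=0 G2=(0+0>=2)=0 G3=G1=0 -> 0000
Step 3: G0=G3=0 G1=G2=0 G2=(0+0>=2)=0 G3=G1=0 -> 0000
State from step 3 equals state from step 2 -> cycle length 1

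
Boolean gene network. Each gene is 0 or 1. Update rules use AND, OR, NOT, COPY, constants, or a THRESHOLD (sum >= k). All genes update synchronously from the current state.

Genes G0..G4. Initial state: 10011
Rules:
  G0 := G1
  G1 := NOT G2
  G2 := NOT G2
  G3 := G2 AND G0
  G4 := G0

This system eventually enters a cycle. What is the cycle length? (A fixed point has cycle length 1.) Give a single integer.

Answer: 2

Derivation:
Step 0: 10011
Step 1: G0=G1=0 G1=NOT G2=NOT 0=1 G2=NOT G2=NOT 0=1 G3=G2&G0=0&1=0 G4=G0=1 -> 01101
Step 2: G0=G1=1 G1=NOT G2=NOT 1=0 G2=NOT G2=NOT 1=0 G3=G2&G0=1&0=0 G4=G0=0 -> 10000
Step 3: G0=G1=0 G1=NOT G2=NOT 0=1 G2=NOT G2=NOT 0=1 G3=G2&G0=0&1=0 G4=G0=1 -> 01101
State from step 3 equals state from step 1 -> cycle length 2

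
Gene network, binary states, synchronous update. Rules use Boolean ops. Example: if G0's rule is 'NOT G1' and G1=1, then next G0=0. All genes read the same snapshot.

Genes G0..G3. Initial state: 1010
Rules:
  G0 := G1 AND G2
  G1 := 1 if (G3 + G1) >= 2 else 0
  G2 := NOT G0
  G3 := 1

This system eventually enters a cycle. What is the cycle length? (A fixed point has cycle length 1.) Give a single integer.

Step 0: 1010
Step 1: G0=G1&G2=0&1=0 G1=(0+0>=2)=0 G2=NOT G0=NOT 1=0 G3=1(const) -> 0001
Step 2: G0=G1&G2=0&0=0 G1=(1+0>=2)=0 G2=NOT G0=NOT 0=1 G3=1(const) -> 0011
Step 3: G0=G1&G2=0&1=0 G1=(1+0>=2)=0 G2=NOT G0=NOT 0=1 G3=1(const) -> 0011
State from step 3 equals state from step 2 -> cycle length 1

Answer: 1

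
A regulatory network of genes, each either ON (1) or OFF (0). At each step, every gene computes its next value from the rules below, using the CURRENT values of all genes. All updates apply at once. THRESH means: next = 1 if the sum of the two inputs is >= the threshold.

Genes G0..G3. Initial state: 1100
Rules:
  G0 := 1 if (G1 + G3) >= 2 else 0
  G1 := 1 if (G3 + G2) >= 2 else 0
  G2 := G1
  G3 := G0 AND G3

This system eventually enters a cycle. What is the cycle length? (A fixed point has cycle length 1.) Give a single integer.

Step 0: 1100
Step 1: G0=(1+0>=2)=0 G1=(0+0>=2)=0 G2=G1=1 G3=G0&G3=1&0=0 -> 0010
Step 2: G0=(0+0>=2)=0 G1=(0+1>=2)=0 G2=G1=0 G3=G0&G3=0&0=0 -> 0000
Step 3: G0=(0+0>=2)=0 G1=(0+0>=2)=0 G2=G1=0 G3=G0&G3=0&0=0 -> 0000
State from step 3 equals state from step 2 -> cycle length 1

Answer: 1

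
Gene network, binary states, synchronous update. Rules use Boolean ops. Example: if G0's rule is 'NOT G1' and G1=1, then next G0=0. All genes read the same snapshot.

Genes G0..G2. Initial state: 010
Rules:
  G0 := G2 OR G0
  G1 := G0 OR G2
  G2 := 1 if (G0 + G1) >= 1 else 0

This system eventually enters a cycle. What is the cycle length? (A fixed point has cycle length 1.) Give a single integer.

Answer: 1

Derivation:
Step 0: 010
Step 1: G0=G2|G0=0|0=0 G1=G0|G2=0|0=0 G2=(0+1>=1)=1 -> 001
Step 2: G0=G2|G0=1|0=1 G1=G0|G2=0|1=1 G2=(0+0>=1)=0 -> 110
Step 3: G0=G2|G0=0|1=1 G1=G0|G2=1|0=1 G2=(1+1>=1)=1 -> 111
Step 4: G0=G2|G0=1|1=1 G1=G0|G2=1|1=1 G2=(1+1>=1)=1 -> 111
State from step 4 equals state from step 3 -> cycle length 1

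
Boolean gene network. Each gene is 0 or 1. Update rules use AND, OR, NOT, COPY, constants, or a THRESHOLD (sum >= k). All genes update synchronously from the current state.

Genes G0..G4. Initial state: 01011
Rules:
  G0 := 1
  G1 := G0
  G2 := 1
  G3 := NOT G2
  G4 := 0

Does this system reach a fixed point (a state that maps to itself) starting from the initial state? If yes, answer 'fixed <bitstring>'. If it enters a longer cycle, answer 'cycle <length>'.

Answer: fixed 11100

Derivation:
Step 0: 01011
Step 1: G0=1(const) G1=G0=0 G2=1(const) G3=NOT G2=NOT 0=1 G4=0(const) -> 10110
Step 2: G0=1(const) G1=G0=1 G2=1(const) G3=NOT G2=NOT 1=0 G4=0(const) -> 11100
Step 3: G0=1(const) G1=G0=1 G2=1(const) G3=NOT G2=NOT 1=0 G4=0(const) -> 11100
Fixed point reached at step 2: 11100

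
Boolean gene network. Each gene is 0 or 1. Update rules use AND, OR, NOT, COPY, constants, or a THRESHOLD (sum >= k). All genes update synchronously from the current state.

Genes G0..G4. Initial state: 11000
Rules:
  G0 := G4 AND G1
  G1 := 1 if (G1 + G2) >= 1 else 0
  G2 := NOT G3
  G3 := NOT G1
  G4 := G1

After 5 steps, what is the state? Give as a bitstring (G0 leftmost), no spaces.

Step 1: G0=G4&G1=0&1=0 G1=(1+0>=1)=1 G2=NOT G3=NOT 0=1 G3=NOT G1=NOT 1=0 G4=G1=1 -> 01101
Step 2: G0=G4&G1=1&1=1 G1=(1+1>=1)=1 G2=NOT G3=NOT 0=1 G3=NOT G1=NOT 1=0 G4=G1=1 -> 11101
Step 3: G0=G4&G1=1&1=1 G1=(1+1>=1)=1 G2=NOT G3=NOT 0=1 G3=NOT G1=NOT 1=0 G4=G1=1 -> 11101
Step 4: G0=G4&G1=1&1=1 G1=(1+1>=1)=1 G2=NOT G3=NOT 0=1 G3=NOT G1=NOT 1=0 G4=G1=1 -> 11101
Step 5: G0=G4&G1=1&1=1 G1=(1+1>=1)=1 G2=NOT G3=NOT 0=1 G3=NOT G1=NOT 1=0 G4=G1=1 -> 11101

11101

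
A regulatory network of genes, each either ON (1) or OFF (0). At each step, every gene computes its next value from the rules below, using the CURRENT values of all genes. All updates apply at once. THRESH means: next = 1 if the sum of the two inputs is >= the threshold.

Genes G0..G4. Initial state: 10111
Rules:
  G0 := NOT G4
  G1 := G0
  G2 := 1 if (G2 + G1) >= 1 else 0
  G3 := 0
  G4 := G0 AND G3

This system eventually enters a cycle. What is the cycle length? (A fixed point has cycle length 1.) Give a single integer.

Step 0: 10111
Step 1: G0=NOT G4=NOT 1=0 G1=G0=1 G2=(1+0>=1)=1 G3=0(const) G4=G0&G3=1&1=1 -> 01101
Step 2: G0=NOT G4=NOT 1=0 G1=G0=0 G2=(1+1>=1)=1 G3=0(const) G4=G0&G3=0&0=0 -> 00100
Step 3: G0=NOT G4=NOT 0=1 G1=G0=0 G2=(1+0>=1)=1 G3=0(const) G4=G0&G3=0&0=0 -> 10100
Step 4: G0=NOT G4=NOT 0=1 G1=G0=1 G2=(1+0>=1)=1 G3=0(const) G4=G0&G3=1&0=0 -> 11100
Step 5: G0=NOT G4=NOT 0=1 G1=G0=1 G2=(1+1>=1)=1 G3=0(const) G4=G0&G3=1&0=0 -> 11100
State from step 5 equals state from step 4 -> cycle length 1

Answer: 1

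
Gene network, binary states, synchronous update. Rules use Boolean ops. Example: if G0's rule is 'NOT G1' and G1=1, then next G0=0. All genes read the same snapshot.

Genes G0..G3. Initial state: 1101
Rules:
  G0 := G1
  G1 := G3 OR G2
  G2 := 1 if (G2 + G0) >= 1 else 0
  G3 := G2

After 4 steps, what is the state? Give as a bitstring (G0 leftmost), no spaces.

Step 1: G0=G1=1 G1=G3|G2=1|0=1 G2=(0+1>=1)=1 G3=G2=0 -> 1110
Step 2: G0=G1=1 G1=G3|G2=0|1=1 G2=(1+1>=1)=1 G3=G2=1 -> 1111
Step 3: G0=G1=1 G1=G3|G2=1|1=1 G2=(1+1>=1)=1 G3=G2=1 -> 1111
Step 4: G0=G1=1 G1=G3|G2=1|1=1 G2=(1+1>=1)=1 G3=G2=1 -> 1111

1111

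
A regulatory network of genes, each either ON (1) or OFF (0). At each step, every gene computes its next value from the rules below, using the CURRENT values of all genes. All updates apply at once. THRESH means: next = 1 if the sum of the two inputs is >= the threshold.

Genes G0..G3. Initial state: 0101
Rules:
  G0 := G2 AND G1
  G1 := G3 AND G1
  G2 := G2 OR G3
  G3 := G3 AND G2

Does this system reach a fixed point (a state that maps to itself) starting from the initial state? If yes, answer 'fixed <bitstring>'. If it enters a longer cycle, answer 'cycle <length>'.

Answer: fixed 0010

Derivation:
Step 0: 0101
Step 1: G0=G2&G1=0&1=0 G1=G3&G1=1&1=1 G2=G2|G3=0|1=1 G3=G3&G2=1&0=0 -> 0110
Step 2: G0=G2&G1=1&1=1 G1=G3&G1=0&1=0 G2=G2|G3=1|0=1 G3=G3&G2=0&1=0 -> 1010
Step 3: G0=G2&G1=1&0=0 G1=G3&G1=0&0=0 G2=G2|G3=1|0=1 G3=G3&G2=0&1=0 -> 0010
Step 4: G0=G2&G1=1&0=0 G1=G3&G1=0&0=0 G2=G2|G3=1|0=1 G3=G3&G2=0&1=0 -> 0010
Fixed point reached at step 3: 0010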